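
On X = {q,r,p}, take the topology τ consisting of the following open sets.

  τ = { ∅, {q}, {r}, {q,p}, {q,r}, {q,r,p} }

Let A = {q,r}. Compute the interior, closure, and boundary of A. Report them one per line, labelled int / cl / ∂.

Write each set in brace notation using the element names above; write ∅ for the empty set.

interior: largest open inside A is {q,r} (from ∅, {q}, {r}, {q,r})
cl via duality: int({p}) = ∅, so X∖∅ = {q,r,p}
cl∖int = {p}

int(A) = {q,r}
cl(A)  = {q,r,p}
∂A     = {p}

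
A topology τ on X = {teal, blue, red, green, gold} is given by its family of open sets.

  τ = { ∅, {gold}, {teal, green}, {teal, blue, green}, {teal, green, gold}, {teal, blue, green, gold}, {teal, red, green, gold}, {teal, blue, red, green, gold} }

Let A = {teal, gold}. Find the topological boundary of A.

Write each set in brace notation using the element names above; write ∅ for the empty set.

open subsets of A: ∅, {gold}; so int(A) = {gold}
closure: X∖int(X∖A) = X∖∅ = {teal, blue, red, green, gold}
∂A = {teal, blue, red, green, gold} minus {gold} = {teal, blue, red, green}

{teal, blue, red, green}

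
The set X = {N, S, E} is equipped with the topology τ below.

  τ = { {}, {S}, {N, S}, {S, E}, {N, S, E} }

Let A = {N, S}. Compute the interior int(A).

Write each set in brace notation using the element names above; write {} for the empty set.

{N, S}

opens ⊆ A: {}, {S}, {N, S}; union → int = {N, S}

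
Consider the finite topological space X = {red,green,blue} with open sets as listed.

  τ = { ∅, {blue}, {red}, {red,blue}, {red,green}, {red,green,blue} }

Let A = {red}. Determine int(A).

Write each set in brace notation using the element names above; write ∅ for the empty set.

{red}

interior: largest open inside A is {red} (from ∅, {red})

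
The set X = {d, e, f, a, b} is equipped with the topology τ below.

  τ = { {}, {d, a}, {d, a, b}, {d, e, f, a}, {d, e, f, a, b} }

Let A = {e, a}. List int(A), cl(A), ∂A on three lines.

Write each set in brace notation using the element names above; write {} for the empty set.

interior: largest open inside A is {} (from {})
cl via duality: int({d, f, b}) = {}, so X∖{} = {d, e, f, a, b}
cl∖int = {d, e, f, a, b}

int(A) = {}
cl(A)  = {d, e, f, a, b}
∂A     = {d, e, f, a, b}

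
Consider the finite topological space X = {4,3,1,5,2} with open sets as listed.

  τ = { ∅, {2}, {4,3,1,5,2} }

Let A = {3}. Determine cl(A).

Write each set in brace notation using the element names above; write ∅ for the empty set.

closure: X∖int(X∖A) = X∖{2} = {4,3,1,5}

{4,3,1,5}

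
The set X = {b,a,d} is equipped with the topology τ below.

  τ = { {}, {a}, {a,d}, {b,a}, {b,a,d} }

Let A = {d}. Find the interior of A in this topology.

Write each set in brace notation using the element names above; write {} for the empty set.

{}

U open, U⊆A: {}. int(A) = ⋃ = {}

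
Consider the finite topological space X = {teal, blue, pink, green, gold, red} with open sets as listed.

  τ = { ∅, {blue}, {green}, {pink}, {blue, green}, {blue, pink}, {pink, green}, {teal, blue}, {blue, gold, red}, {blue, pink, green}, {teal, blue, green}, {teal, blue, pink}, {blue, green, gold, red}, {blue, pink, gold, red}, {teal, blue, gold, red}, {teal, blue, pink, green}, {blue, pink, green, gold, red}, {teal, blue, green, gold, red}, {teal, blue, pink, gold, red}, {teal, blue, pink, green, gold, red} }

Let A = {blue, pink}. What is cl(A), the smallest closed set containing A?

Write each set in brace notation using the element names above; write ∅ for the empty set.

{teal, blue, pink, gold, red}

closure: X∖int(X∖A) = X∖{green} = {teal, blue, pink, gold, red}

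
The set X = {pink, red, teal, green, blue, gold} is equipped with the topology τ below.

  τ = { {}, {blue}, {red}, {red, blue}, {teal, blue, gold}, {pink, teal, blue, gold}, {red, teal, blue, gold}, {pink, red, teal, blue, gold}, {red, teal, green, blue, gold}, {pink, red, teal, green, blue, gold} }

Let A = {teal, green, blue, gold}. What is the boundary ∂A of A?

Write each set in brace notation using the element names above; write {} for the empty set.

{pink, green}

interior: largest open inside A is {teal, blue, gold} (from {}, {blue}, {teal, blue, gold})
cl via duality: int({pink, red}) = {red}, so X∖{red} = {pink, teal, green, blue, gold}
cl∖int = {pink, green}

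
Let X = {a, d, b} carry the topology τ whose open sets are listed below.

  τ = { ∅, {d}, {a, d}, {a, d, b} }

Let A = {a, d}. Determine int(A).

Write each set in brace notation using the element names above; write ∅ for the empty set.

{a, d}

open subsets of A: ∅, {d}, {a, d}; so int(A) = {a, d}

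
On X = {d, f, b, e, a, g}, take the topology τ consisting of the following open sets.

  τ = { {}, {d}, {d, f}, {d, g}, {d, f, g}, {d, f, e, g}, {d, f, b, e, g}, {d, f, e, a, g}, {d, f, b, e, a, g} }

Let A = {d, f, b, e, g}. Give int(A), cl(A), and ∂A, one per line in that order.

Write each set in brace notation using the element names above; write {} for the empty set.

interior: largest open inside A is {d, f, b, e, g} (from {}, {d}, {d, f}, {d, g}, {d, f, g}, {d, f, e, g}, {d, f, b, e, g})
cl via duality: int({a}) = {}, so X∖{} = {d, f, b, e, a, g}
cl∖int = {a}

int(A) = {d, f, b, e, g}
cl(A)  = {d, f, b, e, a, g}
∂A     = {a}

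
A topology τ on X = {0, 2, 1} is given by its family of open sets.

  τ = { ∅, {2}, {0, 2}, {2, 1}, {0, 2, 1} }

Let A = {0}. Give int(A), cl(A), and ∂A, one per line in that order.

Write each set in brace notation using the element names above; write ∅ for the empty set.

opens ⊆ A: ∅; union → int = ∅
complement {2, 1}; its interior {2, 1}; cl(A) = X∖{2, 1} = {0}
boundary = {0} ∖ ∅ = {0}

int(A) = ∅
cl(A)  = {0}
∂A     = {0}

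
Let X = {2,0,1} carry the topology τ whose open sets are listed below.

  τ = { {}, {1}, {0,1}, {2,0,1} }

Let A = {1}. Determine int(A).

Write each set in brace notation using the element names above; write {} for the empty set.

interior: largest open inside A is {1} (from {}, {1})

{1}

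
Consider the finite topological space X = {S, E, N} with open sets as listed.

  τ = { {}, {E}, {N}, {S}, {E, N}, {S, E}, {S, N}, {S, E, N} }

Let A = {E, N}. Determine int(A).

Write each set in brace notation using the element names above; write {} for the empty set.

U open, U⊆A: {}, {N}, {E}, {E, N}. int(A) = ⋃ = {E, N}

{E, N}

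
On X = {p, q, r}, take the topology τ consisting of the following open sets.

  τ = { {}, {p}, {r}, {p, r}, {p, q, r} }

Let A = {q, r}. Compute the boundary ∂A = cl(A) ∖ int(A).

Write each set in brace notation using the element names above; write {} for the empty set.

open subsets of A: {}, {r}; so int(A) = {r}
closure: X∖int(X∖A) = X∖{p} = {q, r}
∂A = {q, r} minus {r} = {q}

{q}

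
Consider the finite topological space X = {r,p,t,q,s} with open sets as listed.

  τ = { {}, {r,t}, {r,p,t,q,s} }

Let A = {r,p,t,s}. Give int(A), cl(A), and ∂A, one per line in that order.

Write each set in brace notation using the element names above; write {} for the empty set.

U open, U⊆A: {}, {r,t}. int(A) = ⋃ = {r,t}
X∖A={q}, int(X∖A)={}, hence cl(A)={r,p,t,q,s}
∂A: remove int from cl → {p,q,s}

int(A) = {r,t}
cl(A)  = {r,p,t,q,s}
∂A     = {p,q,s}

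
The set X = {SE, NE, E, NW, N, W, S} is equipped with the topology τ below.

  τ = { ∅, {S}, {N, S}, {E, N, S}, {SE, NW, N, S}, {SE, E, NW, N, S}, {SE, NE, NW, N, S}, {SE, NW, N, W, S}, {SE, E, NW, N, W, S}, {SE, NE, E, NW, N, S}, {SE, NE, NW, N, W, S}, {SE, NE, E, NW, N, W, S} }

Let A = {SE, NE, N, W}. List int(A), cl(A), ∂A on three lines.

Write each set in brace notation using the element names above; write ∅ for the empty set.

open subsets of A: ∅; so int(A) = ∅
closure: X∖int(X∖A) = X∖{S} = {SE, NE, E, NW, N, W}
∂A = {SE, NE, E, NW, N, W} minus ∅ = {SE, NE, E, NW, N, W}

int(A) = ∅
cl(A)  = {SE, NE, E, NW, N, W}
∂A     = {SE, NE, E, NW, N, W}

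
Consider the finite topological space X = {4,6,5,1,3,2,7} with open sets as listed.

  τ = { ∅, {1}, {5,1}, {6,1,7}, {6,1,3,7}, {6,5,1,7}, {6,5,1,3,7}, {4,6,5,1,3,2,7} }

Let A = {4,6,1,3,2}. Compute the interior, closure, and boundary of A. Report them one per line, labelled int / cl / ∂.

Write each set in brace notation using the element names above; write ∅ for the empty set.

int(A) = {1}
cl(A)  = {4,6,5,1,3,2,7}
∂A     = {4,6,5,3,2,7}

opens ⊆ A: ∅, {1}; union → int = {1}
complement {5,7}; its interior ∅; cl(A) = X∖∅ = {4,6,5,1,3,2,7}
boundary = {4,6,5,1,3,2,7} ∖ {1} = {4,6,5,3,2,7}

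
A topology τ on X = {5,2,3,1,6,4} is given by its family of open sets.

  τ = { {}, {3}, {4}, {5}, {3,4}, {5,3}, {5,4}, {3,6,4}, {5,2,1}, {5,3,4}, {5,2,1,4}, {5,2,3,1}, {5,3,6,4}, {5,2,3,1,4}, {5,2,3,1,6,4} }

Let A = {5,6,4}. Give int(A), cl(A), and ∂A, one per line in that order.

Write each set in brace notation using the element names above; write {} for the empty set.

int(A) = {5,4}
cl(A)  = {5,2,1,6,4}
∂A     = {2,1,6}

opens ⊆ A: {}, {4}, {5}, {5,4}; union → int = {5,4}
complement {2,3,1}; its interior {3}; cl(A) = X∖{3} = {5,2,1,6,4}
boundary = {5,2,1,6,4} ∖ {5,4} = {2,1,6}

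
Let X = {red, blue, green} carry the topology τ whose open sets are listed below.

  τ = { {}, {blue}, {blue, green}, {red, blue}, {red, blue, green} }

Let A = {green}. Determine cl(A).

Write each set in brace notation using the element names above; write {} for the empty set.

complement {red, blue}; its interior {red, blue}; cl(A) = X∖{red, blue} = {green}

{green}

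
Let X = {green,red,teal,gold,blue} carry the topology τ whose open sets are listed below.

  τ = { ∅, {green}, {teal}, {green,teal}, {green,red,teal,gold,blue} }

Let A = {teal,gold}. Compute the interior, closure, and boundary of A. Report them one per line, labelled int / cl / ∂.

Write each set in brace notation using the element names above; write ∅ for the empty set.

int(A) = {teal}
cl(A)  = {red,teal,gold,blue}
∂A     = {red,gold,blue}

open subsets of A: ∅, {teal}; so int(A) = {teal}
closure: X∖int(X∖A) = X∖{green} = {red,teal,gold,blue}
∂A = {red,teal,gold,blue} minus {teal} = {red,gold,blue}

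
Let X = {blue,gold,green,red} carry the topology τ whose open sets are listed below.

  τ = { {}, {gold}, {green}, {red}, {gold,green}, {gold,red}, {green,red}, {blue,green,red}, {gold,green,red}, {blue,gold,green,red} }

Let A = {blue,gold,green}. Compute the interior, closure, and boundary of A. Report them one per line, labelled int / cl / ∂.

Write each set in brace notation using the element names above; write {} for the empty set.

int(A) = {gold,green}
cl(A)  = {blue,gold,green}
∂A     = {blue}

opens ⊆ A: {}, {gold}, {green}, {gold,green}; union → int = {gold,green}
complement {red}; its interior {red}; cl(A) = X∖{red} = {blue,gold,green}
boundary = {blue,gold,green} ∖ {gold,green} = {blue}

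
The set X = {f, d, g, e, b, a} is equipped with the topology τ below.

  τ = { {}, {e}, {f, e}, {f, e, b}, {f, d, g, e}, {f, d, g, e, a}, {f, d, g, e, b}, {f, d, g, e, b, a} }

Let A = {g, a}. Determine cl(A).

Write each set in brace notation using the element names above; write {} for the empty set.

closure: X∖int(X∖A) = X∖{f, e, b} = {d, g, a}

{d, g, a}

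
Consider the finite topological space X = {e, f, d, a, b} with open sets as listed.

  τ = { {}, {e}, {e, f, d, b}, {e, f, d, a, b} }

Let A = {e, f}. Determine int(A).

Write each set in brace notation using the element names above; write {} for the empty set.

opens ⊆ A: {}, {e}; union → int = {e}

{e}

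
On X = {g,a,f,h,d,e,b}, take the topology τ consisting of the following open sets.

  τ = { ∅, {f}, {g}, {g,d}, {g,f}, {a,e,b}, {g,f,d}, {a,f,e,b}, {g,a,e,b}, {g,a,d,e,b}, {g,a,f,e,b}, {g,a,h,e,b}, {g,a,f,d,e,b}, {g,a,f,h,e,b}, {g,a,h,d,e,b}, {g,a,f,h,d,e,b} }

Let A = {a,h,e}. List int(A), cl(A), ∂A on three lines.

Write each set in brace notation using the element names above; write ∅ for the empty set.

opens ⊆ A: ∅; union → int = ∅
complement {g,f,d,b}; its interior {g,f,d}; cl(A) = X∖{g,f,d} = {a,h,e,b}
boundary = {a,h,e,b} ∖ ∅ = {a,h,e,b}

int(A) = ∅
cl(A)  = {a,h,e,b}
∂A     = {a,h,e,b}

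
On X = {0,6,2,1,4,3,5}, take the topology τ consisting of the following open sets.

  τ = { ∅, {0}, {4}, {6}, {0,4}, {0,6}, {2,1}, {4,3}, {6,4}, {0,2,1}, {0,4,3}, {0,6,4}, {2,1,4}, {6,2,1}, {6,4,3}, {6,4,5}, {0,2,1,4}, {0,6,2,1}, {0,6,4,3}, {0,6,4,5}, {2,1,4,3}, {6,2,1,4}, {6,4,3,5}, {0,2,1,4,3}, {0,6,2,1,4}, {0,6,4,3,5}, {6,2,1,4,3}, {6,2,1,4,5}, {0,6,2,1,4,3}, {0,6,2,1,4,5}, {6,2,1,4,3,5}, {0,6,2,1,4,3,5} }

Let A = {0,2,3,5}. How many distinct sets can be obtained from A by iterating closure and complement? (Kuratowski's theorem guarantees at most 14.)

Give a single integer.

8

closure: X∖int(X∖A) = X∖{6,4} = {0,2,1,3,5}
Let k=closure and c=complement:
  1. A     = {0,2,3,5}
  2. kA    = {0,2,1,3,5}
  3. cA    = {6,1,4}
  4. ckA   = {6,4}
  5. kcA   = {6,2,1,4,3,5}
  6. kckA  = {6,4,3,5}
  7. ckcA  = {0}
  8. ckckA = {0,2,1}
— saturated at 8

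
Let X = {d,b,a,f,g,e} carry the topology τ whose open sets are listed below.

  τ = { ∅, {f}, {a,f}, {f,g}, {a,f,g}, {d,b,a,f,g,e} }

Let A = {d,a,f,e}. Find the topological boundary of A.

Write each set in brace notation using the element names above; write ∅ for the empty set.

interior: largest open inside A is {a,f} (from ∅, {f}, {a,f})
cl via duality: int({b,g}) = ∅, so X∖∅ = {d,b,a,f,g,e}
cl∖int = {d,b,g,e}

{d,b,g,e}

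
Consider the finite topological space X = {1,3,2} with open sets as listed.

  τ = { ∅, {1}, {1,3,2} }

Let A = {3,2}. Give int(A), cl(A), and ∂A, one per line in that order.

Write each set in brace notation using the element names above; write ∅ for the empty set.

opens ⊆ A: ∅; union → int = ∅
complement {1}; its interior {1}; cl(A) = X∖{1} = {3,2}
boundary = {3,2} ∖ ∅ = {3,2}

int(A) = ∅
cl(A)  = {3,2}
∂A     = {3,2}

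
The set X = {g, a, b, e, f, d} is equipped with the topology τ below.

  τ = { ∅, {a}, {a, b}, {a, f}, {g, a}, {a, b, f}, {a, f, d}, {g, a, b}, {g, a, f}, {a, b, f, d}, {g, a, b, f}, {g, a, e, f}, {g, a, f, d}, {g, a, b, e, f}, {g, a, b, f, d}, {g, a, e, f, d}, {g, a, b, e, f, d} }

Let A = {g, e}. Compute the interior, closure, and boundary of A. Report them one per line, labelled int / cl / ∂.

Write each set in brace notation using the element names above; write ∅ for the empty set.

U open, U⊆A: ∅. int(A) = ⋃ = ∅
X∖A={a, b, f, d}, int(X∖A)={a, b, f, d}, hence cl(A)={g, e}
∂A: remove int from cl → {g, e}

int(A) = ∅
cl(A)  = {g, e}
∂A     = {g, e}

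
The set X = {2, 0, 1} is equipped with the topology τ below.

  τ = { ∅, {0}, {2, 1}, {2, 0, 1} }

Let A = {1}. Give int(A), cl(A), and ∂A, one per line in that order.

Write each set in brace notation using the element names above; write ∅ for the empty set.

interior: largest open inside A is ∅ (from ∅)
cl via duality: int({2, 0}) = {0}, so X∖{0} = {2, 1}
cl∖int = {2, 1}

int(A) = ∅
cl(A)  = {2, 1}
∂A     = {2, 1}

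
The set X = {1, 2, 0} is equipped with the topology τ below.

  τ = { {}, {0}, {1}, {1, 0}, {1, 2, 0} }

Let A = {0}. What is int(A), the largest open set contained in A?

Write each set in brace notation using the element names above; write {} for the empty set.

open subsets of A: {}, {0}; so int(A) = {0}

{0}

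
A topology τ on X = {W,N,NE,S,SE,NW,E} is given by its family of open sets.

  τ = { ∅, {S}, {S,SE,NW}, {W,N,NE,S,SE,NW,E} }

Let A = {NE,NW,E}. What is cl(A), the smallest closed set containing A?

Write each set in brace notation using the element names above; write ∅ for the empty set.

{W,N,NE,SE,NW,E}

closure: X∖int(X∖A) = X∖{S} = {W,N,NE,SE,NW,E}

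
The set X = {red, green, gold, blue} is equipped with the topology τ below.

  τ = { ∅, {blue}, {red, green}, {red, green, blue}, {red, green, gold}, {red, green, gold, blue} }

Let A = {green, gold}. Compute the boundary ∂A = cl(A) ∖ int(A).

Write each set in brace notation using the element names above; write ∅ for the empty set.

{red, green, gold}

opens ⊆ A: ∅; union → int = ∅
complement {red, blue}; its interior {blue}; cl(A) = X∖{blue} = {red, green, gold}
boundary = {red, green, gold} ∖ ∅ = {red, green, gold}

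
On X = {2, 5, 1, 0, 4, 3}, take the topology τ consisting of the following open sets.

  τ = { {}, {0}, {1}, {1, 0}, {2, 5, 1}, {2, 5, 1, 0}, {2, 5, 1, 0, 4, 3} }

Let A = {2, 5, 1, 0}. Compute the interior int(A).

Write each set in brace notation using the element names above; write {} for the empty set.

{2, 5, 1, 0}

opens ⊆ A: {}, {0}, {1}, {1, 0}, {2, 5, 1}, {2, 5, 1, 0}; union → int = {2, 5, 1, 0}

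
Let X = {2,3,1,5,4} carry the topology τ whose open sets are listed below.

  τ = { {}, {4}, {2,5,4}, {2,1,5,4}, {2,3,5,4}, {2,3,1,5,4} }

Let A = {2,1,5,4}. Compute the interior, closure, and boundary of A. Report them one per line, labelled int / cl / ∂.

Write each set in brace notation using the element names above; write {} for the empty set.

int(A) = {2,1,5,4}
cl(A)  = {2,3,1,5,4}
∂A     = {3}

open subsets of A: {}, {4}, {2,5,4}, {2,1,5,4}; so int(A) = {2,1,5,4}
closure: X∖int(X∖A) = X∖{} = {2,3,1,5,4}
∂A = {2,3,1,5,4} minus {2,1,5,4} = {3}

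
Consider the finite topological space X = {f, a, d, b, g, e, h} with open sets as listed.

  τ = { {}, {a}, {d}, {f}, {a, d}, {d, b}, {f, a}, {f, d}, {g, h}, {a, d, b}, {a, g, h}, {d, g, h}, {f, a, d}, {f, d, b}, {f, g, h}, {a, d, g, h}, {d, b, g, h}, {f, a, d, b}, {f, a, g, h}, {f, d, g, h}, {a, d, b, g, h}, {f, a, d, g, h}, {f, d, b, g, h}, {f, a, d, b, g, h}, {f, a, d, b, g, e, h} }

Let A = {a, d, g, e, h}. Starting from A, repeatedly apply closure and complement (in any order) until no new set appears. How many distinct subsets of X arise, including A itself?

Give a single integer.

X∖A={f, b}, int(X∖A)={f}, hence cl(A)={a, d, b, g, e, h}
Orbit (k=closure, c=complement):
  1. A     = {a, d, g, e, h}
  2. kA    = {a, d, b, g, e, h}
  3. cA    = {f, b}
  4. ckA   = {f}
  5. kcA   = {f, b, e}
  6. kckA  = {f, e}
  7. ckcA  = {a, d, g, h}
  8. ckckA = {a, d, b, g, h}
(closed under both — stop)

8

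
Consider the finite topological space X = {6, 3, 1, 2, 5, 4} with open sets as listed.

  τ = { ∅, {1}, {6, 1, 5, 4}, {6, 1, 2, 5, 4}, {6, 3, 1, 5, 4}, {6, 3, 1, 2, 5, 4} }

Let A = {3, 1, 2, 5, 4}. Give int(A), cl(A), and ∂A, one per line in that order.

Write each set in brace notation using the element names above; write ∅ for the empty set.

opens ⊆ A: ∅, {1}; union → int = {1}
complement {6}; its interior ∅; cl(A) = X∖∅ = {6, 3, 1, 2, 5, 4}
boundary = {6, 3, 1, 2, 5, 4} ∖ {1} = {6, 3, 2, 5, 4}

int(A) = {1}
cl(A)  = {6, 3, 1, 2, 5, 4}
∂A     = {6, 3, 2, 5, 4}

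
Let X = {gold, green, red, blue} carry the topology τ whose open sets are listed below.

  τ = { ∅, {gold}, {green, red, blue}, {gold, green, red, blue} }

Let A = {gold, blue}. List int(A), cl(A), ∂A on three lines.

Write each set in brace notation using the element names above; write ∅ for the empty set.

open subsets of A: ∅, {gold}; so int(A) = {gold}
closure: X∖int(X∖A) = X∖∅ = {gold, green, red, blue}
∂A = {gold, green, red, blue} minus {gold} = {green, red, blue}

int(A) = {gold}
cl(A)  = {gold, green, red, blue}
∂A     = {green, red, blue}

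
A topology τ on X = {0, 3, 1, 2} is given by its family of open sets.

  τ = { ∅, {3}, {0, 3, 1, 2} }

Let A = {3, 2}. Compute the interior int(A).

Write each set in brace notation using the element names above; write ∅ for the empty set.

open subsets of A: ∅, {3}; so int(A) = {3}

{3}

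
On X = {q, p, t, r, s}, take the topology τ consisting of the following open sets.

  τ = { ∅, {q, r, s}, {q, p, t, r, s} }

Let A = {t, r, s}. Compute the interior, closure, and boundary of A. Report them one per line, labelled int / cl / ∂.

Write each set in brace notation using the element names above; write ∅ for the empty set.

int(A) = ∅
cl(A)  = {q, p, t, r, s}
∂A     = {q, p, t, r, s}

U open, U⊆A: ∅. int(A) = ⋃ = ∅
X∖A={q, p}, int(X∖A)=∅, hence cl(A)={q, p, t, r, s}
∂A: remove int from cl → {q, p, t, r, s}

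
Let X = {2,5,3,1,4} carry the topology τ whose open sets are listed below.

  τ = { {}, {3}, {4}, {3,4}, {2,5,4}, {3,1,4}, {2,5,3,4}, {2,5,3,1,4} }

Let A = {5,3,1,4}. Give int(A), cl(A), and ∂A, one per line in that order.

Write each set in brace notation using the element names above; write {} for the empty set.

U open, U⊆A: {}, {4}, {3}, {3,4}, {3,1,4}. int(A) = ⋃ = {3,1,4}
X∖A={2}, int(X∖A)={}, hence cl(A)={2,5,3,1,4}
∂A: remove int from cl → {2,5}

int(A) = {3,1,4}
cl(A)  = {2,5,3,1,4}
∂A     = {2,5}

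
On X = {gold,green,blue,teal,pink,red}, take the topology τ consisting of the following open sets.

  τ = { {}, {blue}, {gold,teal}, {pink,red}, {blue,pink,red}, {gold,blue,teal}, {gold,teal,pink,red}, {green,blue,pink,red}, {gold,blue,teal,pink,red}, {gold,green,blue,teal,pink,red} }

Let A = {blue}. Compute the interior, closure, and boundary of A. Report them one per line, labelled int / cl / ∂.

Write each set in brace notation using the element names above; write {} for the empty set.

int(A) = {blue}
cl(A)  = {green,blue}
∂A     = {green}

open subsets of A: {}, {blue}; so int(A) = {blue}
closure: X∖int(X∖A) = X∖{gold,teal,pink,red} = {green,blue}
∂A = {green,blue} minus {blue} = {green}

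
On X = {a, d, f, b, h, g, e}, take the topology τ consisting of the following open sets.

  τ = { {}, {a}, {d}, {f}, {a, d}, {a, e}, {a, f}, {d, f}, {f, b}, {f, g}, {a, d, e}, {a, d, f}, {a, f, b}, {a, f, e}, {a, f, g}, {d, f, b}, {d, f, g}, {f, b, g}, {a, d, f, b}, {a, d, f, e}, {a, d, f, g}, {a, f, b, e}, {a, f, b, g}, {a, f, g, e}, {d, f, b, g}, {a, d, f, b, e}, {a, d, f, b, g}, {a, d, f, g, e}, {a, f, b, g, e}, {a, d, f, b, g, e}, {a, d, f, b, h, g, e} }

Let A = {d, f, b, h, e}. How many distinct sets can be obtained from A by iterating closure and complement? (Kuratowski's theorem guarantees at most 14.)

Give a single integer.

10

cl via duality: int({a, g}) = {a}, so X∖{a} = {d, f, b, h, g, e}
Write k for closure, c for complement:
  1. A     = {d, f, b, h, e}
  2. kA    = {d, f, b, h, g, e}
  3. cA    = {a, g}
  4. ckA   = {a}
  5. kcA   = {a, h, g, e}
  6. kckA  = {a, h, e}
  7. ckcA  = {d, f, b}
  8. ckckA = {d, f, b, g}
  9. kckcA = {d, f, b, h, g}
  10. ckckcA = {a, e}
applying k or c yields no new set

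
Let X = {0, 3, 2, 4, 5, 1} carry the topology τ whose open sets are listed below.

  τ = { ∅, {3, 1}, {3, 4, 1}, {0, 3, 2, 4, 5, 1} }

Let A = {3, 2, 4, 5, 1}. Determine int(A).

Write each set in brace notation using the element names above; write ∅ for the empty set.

{3, 4, 1}

opens ⊆ A: ∅, {3, 1}, {3, 4, 1}; union → int = {3, 4, 1}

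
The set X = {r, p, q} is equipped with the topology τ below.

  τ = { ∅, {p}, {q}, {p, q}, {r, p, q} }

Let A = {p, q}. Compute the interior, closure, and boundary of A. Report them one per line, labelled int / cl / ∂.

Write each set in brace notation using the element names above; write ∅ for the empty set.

U open, U⊆A: ∅, {q}, {p}, {p, q}. int(A) = ⋃ = {p, q}
X∖A={r}, int(X∖A)=∅, hence cl(A)={r, p, q}
∂A: remove int from cl → {r}

int(A) = {p, q}
cl(A)  = {r, p, q}
∂A     = {r}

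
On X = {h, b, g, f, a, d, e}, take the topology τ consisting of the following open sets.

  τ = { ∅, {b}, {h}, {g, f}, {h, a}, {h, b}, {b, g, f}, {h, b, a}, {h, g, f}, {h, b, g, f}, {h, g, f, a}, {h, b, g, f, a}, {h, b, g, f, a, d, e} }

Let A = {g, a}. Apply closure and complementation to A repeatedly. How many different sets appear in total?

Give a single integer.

X∖A={h, b, f, d, e}, int(X∖A)={h, b}, hence cl(A)={g, f, a, d, e}
Orbit (k=closure, c=complement):
  1. A     = {g, a}
  2. kA    = {g, f, a, d, e}
  3. cA    = {h, b, f, d, e}
  4. ckA   = {h, b}
  5. kcA   = {h, b, g, f, a, d, e}
  6. kckA  = {h, b, a, d, e}
  7. ckcA  = ∅
  8. ckckA = {g, f}
  9. kckckA = {g, f, d, e}
  10. ckckckA = {h, b, a}
(closed under both — stop)

10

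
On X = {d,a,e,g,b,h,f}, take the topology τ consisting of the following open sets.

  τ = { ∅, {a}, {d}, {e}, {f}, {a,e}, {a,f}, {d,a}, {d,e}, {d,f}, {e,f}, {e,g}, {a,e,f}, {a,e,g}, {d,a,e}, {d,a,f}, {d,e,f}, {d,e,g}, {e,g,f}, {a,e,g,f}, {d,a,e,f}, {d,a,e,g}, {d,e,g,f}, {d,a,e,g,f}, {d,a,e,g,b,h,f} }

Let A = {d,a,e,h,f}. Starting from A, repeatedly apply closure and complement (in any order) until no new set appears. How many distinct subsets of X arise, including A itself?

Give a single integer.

complement {g,b}; its interior ∅; cl(A) = X∖∅ = {d,a,e,g,b,h,f}
With k = closure, c = complement:
  1. A     = {d,a,e,h,f}
  2. kA    = {d,a,e,g,b,h,f}
  3. cA    = {g,b}
  4. ckA   = ∅
  5. kcA   = {g,b,h}
  6. ckcA  = {d,a,e,f}
k, c of each give nothing new

6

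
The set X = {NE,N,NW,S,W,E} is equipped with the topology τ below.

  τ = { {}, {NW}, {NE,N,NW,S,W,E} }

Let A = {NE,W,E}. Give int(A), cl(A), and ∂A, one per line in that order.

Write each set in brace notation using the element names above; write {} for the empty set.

U open, U⊆A: {}. int(A) = ⋃ = {}
X∖A={N,NW,S}, int(X∖A)={NW}, hence cl(A)={NE,N,S,W,E}
∂A: remove int from cl → {NE,N,S,W,E}

int(A) = {}
cl(A)  = {NE,N,S,W,E}
∂A     = {NE,N,S,W,E}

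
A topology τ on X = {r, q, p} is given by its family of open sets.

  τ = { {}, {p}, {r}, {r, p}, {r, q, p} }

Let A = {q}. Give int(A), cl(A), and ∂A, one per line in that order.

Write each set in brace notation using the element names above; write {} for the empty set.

int(A) = {}
cl(A)  = {q}
∂A     = {q}

opens ⊆ A: {}; union → int = {}
complement {r, p}; its interior {r, p}; cl(A) = X∖{r, p} = {q}
boundary = {q} ∖ {} = {q}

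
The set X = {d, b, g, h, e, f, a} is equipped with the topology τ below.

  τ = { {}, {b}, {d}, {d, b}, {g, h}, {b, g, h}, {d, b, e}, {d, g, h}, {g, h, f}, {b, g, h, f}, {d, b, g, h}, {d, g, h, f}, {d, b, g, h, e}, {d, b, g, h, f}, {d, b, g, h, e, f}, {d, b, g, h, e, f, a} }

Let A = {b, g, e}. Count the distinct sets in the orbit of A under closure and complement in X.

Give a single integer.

complement {d, h, f, a}; its interior {d}; cl(A) = X∖{d} = {b, g, h, e, f, a}
With k = closure, c = complement:
  1. A     = {b, g, e}
  2. kA    = {b, g, h, e, f, a}
  3. cA    = {d, h, f, a}
  4. ckA   = {d}
  5. kcA   = {d, g, h, e, f, a}
  6. kckA  = {d, e, a}
  7. ckcA  = {b}
  8. ckckA = {b, g, h, f}
  9. kckcA = {b, e, a}
  10. ckckcA = {d, g, h, f}
k, c of each give nothing new

10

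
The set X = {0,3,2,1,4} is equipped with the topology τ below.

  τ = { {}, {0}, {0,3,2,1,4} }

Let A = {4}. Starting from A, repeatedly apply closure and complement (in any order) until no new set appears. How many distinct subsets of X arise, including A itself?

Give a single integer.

6

complement {0,3,2,1}; its interior {0}; cl(A) = X∖{0} = {3,2,1,4}
With k = closure, c = complement:
  1. A     = {4}
  2. kA    = {3,2,1,4}
  3. cA    = {0,3,2,1}
  4. ckA   = {0}
  5. kcA   = {0,3,2,1,4}
  6. ckcA  = {}
k, c of each give nothing new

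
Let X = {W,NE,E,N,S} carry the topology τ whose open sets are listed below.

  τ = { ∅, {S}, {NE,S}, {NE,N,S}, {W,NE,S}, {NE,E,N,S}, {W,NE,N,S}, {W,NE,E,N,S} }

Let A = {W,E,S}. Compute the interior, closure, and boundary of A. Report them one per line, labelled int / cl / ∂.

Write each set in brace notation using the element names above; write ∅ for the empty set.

interior: largest open inside A is {S} (from ∅, {S})
cl via duality: int({NE,N}) = ∅, so X∖∅ = {W,NE,E,N,S}
cl∖int = {W,NE,E,N}

int(A) = {S}
cl(A)  = {W,NE,E,N,S}
∂A     = {W,NE,E,N}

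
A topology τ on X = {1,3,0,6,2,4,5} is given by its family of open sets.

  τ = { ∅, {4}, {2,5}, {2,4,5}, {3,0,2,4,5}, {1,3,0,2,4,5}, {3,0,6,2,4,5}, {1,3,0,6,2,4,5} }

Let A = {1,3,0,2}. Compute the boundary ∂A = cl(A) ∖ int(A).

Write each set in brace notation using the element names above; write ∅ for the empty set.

{1,3,0,6,2,5}

opens ⊆ A: ∅; union → int = ∅
complement {6,4,5}; its interior {4}; cl(A) = X∖{4} = {1,3,0,6,2,5}
boundary = {1,3,0,6,2,5} ∖ ∅ = {1,3,0,6,2,5}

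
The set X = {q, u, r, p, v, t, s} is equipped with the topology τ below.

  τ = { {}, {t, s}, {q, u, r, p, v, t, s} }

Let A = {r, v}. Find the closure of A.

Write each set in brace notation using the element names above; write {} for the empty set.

{q, u, r, p, v}

cl via duality: int({q, u, p, t, s}) = {t, s}, so X∖{t, s} = {q, u, r, p, v}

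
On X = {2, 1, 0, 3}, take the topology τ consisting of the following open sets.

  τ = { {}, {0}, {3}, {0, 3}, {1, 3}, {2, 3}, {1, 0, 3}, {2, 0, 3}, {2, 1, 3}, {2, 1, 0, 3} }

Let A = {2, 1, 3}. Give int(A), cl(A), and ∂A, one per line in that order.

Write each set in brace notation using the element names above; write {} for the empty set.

int(A) = {2, 1, 3}
cl(A)  = {2, 1, 3}
∂A     = {}

U open, U⊆A: {}, {3}, {1, 3}, {2, 3}, {2, 1, 3}. int(A) = ⋃ = {2, 1, 3}
X∖A={0}, int(X∖A)={0}, hence cl(A)={2, 1, 3}
∂A: remove int from cl → {}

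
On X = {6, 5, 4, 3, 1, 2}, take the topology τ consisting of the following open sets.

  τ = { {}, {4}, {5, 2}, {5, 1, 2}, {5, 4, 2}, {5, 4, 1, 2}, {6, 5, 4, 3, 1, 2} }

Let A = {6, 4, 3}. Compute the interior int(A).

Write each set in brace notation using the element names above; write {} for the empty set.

opens ⊆ A: {}, {4}; union → int = {4}

{4}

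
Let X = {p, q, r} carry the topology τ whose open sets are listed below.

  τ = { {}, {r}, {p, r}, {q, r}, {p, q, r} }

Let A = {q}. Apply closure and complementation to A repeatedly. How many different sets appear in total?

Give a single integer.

4

closure: X∖int(X∖A) = X∖{p, r} = {q}
Let k=closure and c=complement:
  1. A     = {q}
  2. cA    = {p, r}
  3. kcA   = {p, q, r}
  4. ckcA  = {}
— saturated at 4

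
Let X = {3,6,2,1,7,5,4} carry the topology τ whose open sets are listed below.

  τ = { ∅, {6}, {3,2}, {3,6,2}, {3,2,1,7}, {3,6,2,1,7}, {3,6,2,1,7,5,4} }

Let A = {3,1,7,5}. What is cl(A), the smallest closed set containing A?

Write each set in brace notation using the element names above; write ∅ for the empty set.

{3,2,1,7,5,4}

X∖A={6,2,4}, int(X∖A)={6}, hence cl(A)={3,2,1,7,5,4}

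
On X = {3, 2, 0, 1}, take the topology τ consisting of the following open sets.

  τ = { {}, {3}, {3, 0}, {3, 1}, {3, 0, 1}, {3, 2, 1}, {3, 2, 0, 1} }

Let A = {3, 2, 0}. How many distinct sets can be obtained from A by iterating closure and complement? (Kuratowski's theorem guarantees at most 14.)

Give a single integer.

complement {1}; its interior {}; cl(A) = X∖{} = {3, 2, 0, 1}
With k = closure, c = complement:
  1. A     = {3, 2, 0}
  2. kA    = {3, 2, 0, 1}
  3. cA    = {1}
  4. ckA   = {}
  5. kcA   = {2, 1}
  6. ckcA  = {3, 0}
k, c of each give nothing new

6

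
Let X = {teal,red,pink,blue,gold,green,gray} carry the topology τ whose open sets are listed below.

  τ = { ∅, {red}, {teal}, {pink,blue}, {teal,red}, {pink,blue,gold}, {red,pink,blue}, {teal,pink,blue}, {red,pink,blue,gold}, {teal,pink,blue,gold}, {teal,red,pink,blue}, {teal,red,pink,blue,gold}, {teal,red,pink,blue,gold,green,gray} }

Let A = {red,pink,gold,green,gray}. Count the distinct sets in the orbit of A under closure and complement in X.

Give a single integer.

X∖A={teal,blue}, int(X∖A)={teal}, hence cl(A)={red,pink,blue,gold,green,gray}
Orbit (k=closure, c=complement):
  1. A     = {red,pink,gold,green,gray}
  2. kA    = {red,pink,blue,gold,green,gray}
  3. cA    = {teal,blue}
  4. ckA   = {teal}
  5. kcA   = {teal,pink,blue,gold,green,gray}
  6. kckA  = {teal,green,gray}
  7. ckcA  = {red}
  8. ckckA = {red,pink,blue,gold}
  9. kckcA = {red,green,gray}
  10. ckckcA = {teal,pink,blue,gold}
(closed under both — stop)

10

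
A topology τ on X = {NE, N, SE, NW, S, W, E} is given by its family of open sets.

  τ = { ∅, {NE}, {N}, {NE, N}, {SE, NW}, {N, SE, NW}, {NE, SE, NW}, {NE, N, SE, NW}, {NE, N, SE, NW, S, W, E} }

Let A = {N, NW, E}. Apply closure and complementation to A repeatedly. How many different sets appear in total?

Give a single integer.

complement {NE, SE, S, W}; its interior {NE}; cl(A) = X∖{NE} = {N, SE, NW, S, W, E}
With k = closure, c = complement:
  1. A     = {N, NW, E}
  2. kA    = {N, SE, NW, S, W, E}
  3. cA    = {NE, SE, S, W}
  4. ckA   = {NE}
  5. kcA   = {NE, SE, NW, S, W, E}
  6. kckA  = {NE, S, W, E}
  7. ckcA  = {N}
  8. ckckA = {N, SE, NW}
  9. kckcA = {N, S, W, E}
  10. ckckcA = {NE, SE, NW}
k, c of each give nothing new

10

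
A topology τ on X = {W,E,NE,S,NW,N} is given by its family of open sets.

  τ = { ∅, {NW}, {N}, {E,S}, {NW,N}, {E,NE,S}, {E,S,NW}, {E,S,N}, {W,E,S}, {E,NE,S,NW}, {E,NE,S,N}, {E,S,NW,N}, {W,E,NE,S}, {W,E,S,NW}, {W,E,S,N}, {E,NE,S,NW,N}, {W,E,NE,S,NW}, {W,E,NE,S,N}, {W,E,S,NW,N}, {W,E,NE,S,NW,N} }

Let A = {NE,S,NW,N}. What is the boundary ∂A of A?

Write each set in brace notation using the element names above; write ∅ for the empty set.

opens ⊆ A: ∅, {N}, {NW}, {NW,N}; union → int = {NW,N}
complement {W,E}; its interior ∅; cl(A) = X∖∅ = {W,E,NE,S,NW,N}
boundary = {W,E,NE,S,NW,N} ∖ {NW,N} = {W,E,NE,S}

{W,E,NE,S}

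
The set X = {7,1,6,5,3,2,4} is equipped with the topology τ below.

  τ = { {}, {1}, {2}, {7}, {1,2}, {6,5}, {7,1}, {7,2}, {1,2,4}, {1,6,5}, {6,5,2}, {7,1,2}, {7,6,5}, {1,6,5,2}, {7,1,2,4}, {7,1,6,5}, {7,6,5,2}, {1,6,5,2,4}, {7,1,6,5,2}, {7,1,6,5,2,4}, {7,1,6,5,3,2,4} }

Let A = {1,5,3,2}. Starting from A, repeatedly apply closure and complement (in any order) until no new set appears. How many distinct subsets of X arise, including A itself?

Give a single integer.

12

closure: X∖int(X∖A) = X∖{7} = {1,6,5,3,2,4}
Let k=closure and c=complement:
  1. A     = {1,5,3,2}
  2. kA    = {1,6,5,3,2,4}
  3. cA    = {7,6,4}
  4. ckA   = {7}
  5. kcA   = {7,6,5,3,4}
  6. kckA  = {7,3}
  7. ckcA  = {1,2}
  8. ckckA = {1,6,5,2,4}
  9. kckcA = {1,3,2,4}
  10. ckckcA = {7,6,5}
  11. kckckcA = {7,6,5,3}
  12. ckckckcA = {1,2,4}
— saturated at 12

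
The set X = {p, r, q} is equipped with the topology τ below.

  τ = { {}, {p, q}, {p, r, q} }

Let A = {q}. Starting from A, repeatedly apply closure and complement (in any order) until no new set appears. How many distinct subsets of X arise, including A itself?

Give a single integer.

X∖A={p, r}, int(X∖A)={}, hence cl(A)={p, r, q}
Orbit (k=closure, c=complement):
  1. A     = {q}
  2. kA    = {p, r, q}
  3. cA    = {p, r}
  4. ckA   = {}
(closed under both — stop)

4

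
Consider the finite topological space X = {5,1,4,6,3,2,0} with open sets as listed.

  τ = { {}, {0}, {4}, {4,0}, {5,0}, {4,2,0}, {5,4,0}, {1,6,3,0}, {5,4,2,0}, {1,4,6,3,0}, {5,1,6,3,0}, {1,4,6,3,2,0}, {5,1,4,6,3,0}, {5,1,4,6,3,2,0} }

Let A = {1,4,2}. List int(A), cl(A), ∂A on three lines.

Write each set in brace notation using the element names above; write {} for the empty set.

opens ⊆ A: {}, {4}; union → int = {4}
complement {5,6,3,0}; its interior {5,0}; cl(A) = X∖{5,0} = {1,4,6,3,2}
boundary = {1,4,6,3,2} ∖ {4} = {1,6,3,2}

int(A) = {4}
cl(A)  = {1,4,6,3,2}
∂A     = {1,6,3,2}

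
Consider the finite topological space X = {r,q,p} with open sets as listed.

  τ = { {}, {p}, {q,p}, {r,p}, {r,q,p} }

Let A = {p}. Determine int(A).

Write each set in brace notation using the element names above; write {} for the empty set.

opens ⊆ A: {}, {p}; union → int = {p}

{p}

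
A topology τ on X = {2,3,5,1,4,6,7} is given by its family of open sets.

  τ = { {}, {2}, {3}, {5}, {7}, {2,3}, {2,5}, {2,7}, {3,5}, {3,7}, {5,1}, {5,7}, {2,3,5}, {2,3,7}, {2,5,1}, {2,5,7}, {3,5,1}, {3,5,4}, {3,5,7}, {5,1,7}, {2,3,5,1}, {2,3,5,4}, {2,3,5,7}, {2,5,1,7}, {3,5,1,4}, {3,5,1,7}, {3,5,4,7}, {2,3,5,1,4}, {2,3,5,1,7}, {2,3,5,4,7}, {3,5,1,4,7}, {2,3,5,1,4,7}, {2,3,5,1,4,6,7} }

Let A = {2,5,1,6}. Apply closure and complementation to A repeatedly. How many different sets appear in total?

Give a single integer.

cl via duality: int({3,4,7}) = {3,7}, so X∖{3,7} = {2,5,1,4,6}
Write k for closure, c for complement:
  1. A     = {2,5,1,6}
  2. kA    = {2,5,1,4,6}
  3. cA    = {3,4,7}
  4. ckA   = {3,7}
  5. kcA   = {3,4,6,7}
  6. ckcA  = {2,5,1}
applying k or c yields no new set

6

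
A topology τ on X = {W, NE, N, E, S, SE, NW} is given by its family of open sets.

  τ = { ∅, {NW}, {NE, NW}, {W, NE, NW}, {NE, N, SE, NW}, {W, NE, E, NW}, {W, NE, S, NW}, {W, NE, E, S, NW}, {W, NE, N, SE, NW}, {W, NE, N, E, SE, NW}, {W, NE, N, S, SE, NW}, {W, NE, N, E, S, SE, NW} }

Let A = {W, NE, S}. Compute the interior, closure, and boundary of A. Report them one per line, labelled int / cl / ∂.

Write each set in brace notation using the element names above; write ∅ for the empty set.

int(A) = ∅
cl(A)  = {W, NE, N, E, S, SE}
∂A     = {W, NE, N, E, S, SE}

open subsets of A: ∅; so int(A) = ∅
closure: X∖int(X∖A) = X∖{NW} = {W, NE, N, E, S, SE}
∂A = {W, NE, N, E, S, SE} minus ∅ = {W, NE, N, E, S, SE}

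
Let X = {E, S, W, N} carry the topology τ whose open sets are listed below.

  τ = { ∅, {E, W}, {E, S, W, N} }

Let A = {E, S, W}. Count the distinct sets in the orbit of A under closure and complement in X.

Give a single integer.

cl via duality: int({N}) = ∅, so X∖∅ = {E, S, W, N}
Write k for closure, c for complement:
  1. A     = {E, S, W}
  2. kA    = {E, S, W, N}
  3. cA    = {N}
  4. ckA   = ∅
  5. kcA   = {S, N}
  6. ckcA  = {E, W}
applying k or c yields no new set

6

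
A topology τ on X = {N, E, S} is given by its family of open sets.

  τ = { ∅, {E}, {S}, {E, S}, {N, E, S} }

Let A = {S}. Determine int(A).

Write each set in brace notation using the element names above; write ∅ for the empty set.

{S}

open subsets of A: ∅, {S}; so int(A) = {S}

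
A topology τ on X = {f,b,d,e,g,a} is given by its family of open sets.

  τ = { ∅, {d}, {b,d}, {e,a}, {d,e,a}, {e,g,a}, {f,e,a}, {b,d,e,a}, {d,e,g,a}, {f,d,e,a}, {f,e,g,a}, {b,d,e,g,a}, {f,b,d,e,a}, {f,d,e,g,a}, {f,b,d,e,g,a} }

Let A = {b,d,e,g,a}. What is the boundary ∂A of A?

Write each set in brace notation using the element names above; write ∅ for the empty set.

{f}

open subsets of A: ∅, {d}, {e,a}, {b,d}, {e,g,a}, {d,e,a}, {d,e,g,a}, {b,d,e,a}, {b,d,e,g,a}; so int(A) = {b,d,e,g,a}
closure: X∖int(X∖A) = X∖∅ = {f,b,d,e,g,a}
∂A = {f,b,d,e,g,a} minus {b,d,e,g,a} = {f}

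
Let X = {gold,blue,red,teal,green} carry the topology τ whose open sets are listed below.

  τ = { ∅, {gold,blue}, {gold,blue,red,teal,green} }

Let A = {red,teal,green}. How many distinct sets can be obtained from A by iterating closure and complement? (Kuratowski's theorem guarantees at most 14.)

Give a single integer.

4

closure: X∖int(X∖A) = X∖{gold,blue} = {red,teal,green}
Let k=closure and c=complement:
  1. A     = {red,teal,green}
  2. cA    = {gold,blue}
  3. kcA   = {gold,blue,red,teal,green}
  4. ckcA  = ∅
— saturated at 4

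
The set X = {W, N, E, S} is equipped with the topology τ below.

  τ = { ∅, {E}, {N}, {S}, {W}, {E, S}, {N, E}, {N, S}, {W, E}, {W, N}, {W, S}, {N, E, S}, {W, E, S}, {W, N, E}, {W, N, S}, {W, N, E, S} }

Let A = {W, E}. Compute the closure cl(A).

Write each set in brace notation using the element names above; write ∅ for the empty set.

{W, E}

closure: X∖int(X∖A) = X∖{N, S} = {W, E}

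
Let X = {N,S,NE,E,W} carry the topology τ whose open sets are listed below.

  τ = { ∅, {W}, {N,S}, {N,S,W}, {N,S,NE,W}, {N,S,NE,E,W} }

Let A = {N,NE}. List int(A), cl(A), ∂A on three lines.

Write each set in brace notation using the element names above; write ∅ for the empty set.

open subsets of A: ∅; so int(A) = ∅
closure: X∖int(X∖A) = X∖{W} = {N,S,NE,E}
∂A = {N,S,NE,E} minus ∅ = {N,S,NE,E}

int(A) = ∅
cl(A)  = {N,S,NE,E}
∂A     = {N,S,NE,E}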